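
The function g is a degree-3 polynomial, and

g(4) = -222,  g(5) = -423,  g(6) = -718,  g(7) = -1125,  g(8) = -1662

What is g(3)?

Write g(m) = am³ + bm² + cm + d; the 5 given values yield a linear system in the 4 coefficients.
Solving, g(m) = -3m³ - 2m² + 2.
Then g(3) = -97.

-97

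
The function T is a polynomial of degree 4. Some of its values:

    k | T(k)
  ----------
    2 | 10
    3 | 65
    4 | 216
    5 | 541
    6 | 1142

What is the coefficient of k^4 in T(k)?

1

Write T(k) = ak^4 + bk³ + ck² + dk + e; the 5 given values yield a linear system in the 5 coefficients.
Solving, T(k) = k^4 - k³ + 2k² - k - 4.
The coefficient of k^4 is 1.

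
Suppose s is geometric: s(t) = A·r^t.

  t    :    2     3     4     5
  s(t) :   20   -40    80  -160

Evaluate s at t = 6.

Consecutive ratio: -40/20 = -2, and 80/(-40) = -2, so r = -2.
Then A·(-2)^2 = 20 gives A = 5, and s(t) = 5·(-2)^t.
s(6) = 5·(-2)^6 = 320.

320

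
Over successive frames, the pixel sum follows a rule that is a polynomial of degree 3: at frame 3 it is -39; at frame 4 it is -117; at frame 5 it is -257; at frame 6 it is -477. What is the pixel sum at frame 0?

3

Write the value at n as P(n).
Write P(n) = an³ + bn² + cn + d; the 4 given values yield a linear system in the 4 coefficients.
Solving, P(n) = -3n³ + 5n² - 2n + 3.
Then P(0) = 3.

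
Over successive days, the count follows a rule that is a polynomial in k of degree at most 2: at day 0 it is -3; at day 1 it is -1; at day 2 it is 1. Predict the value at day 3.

Write the value at k as P(k).
First differences: 2, 2.
Level-1 differences are constant, so P has degree 1.
Fitting a degree-1 polynomial gives P(k) = 2k - 3.
Then P(3) = 3.

3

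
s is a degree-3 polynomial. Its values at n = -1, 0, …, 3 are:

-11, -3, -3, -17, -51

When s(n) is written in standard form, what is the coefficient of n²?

Write s(n) = an³ + bn² + cn + d; the 5 given values yield a linear system in the 4 coefficients.
Solving, s(n) = -n³ - 4n² + 5n - 3.
The coefficient of n² is -4.

-4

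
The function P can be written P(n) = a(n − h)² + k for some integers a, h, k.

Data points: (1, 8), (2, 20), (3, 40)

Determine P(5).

First differences 12, 20; second difference 8 = 2a, so a = 4.
Expanding, the n-coefficient is −2ah = -8h; matching it to the data gives h = 0, and then k = 4.
So P(n) = 4(n + 0)² + 4.
P(5) = 4·5² + 4 = 104.

104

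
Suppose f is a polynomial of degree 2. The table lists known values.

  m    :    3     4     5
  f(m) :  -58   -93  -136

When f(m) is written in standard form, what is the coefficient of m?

-7

Write f(m) = am² + bm + c; the 3 given values yield a linear system in the 3 coefficients.
Solving, f(m) = -4m² - 7m - 1.
The coefficient of m is -7.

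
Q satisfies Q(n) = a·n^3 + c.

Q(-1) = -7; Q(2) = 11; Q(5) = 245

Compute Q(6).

427

From Q(-1) = -7 and Q(2) = 11: -1a + c = -7 and 8a + c = 11.
Subtracting: 9a = 18, so a = 2; then c = -7 − 2·(-1) = -5.
So Q(n) = 2n³ − 5, and Q(6) = 427.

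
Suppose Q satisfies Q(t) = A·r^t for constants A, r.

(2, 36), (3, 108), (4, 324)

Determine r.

3

Consecutive ratio: 108/36 = 3, and 324/108 = 3, so r = 3.
Then A·3^2 = 36 gives A = 4, and Q(t) = 4·3^t.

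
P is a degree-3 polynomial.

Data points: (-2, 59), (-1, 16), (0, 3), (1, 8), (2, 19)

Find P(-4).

First differences: -43, -13, 5, 11. Second differences: 30, 18, 6. Third differences: -12, -12.
Level-3 differences are constant, so P has degree 3.
Fitting a degree-3 polynomial gives P(k) = -2k³ + 9k² - 2k + 3.
Then P(-4) = 283.

283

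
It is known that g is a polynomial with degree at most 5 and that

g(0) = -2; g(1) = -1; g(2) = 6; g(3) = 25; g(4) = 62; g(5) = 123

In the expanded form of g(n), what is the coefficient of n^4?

0

Write g(n) = an^5 + bn^4 + cn³ + dn² + en + p; the 6 given values yield a linear system in the 6 coefficients.
Solving, the top 2 coefficients vanish, and g(n) = n³ - 2.
The coefficient of n^4 is 0.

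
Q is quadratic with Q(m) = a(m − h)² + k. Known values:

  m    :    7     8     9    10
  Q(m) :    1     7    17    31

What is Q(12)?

71

First differences 6, 10, 14; second difference 4 = 2a, so a = 2.
Expanding, the m-coefficient is −2ah = -4h; matching it to the data gives h = 6, and then k = -1.
So Q(m) = 2(m − 6)² − 1.
Q(12) = 2·6² − 1 = 71.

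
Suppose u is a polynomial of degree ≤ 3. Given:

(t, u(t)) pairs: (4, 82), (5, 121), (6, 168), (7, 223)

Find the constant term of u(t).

6

First differences: 39, 47, 55. Second differences: 8, 8.
Level-2 differences are constant, so u has degree 2.
Fitting a degree-2 polynomial gives u(t) = 4t² + 3t + 6.
The constant term is u(0) = 6.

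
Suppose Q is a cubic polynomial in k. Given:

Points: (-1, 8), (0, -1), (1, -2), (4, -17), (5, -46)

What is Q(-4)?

Write Q(k) = ak³ + bk² + ck + d; the 5 given values yield a linear system in the 4 coefficients.
Solving, Q(k) = -k³ + 4k² - 4k - 1.
Then Q(-4) = 143.

143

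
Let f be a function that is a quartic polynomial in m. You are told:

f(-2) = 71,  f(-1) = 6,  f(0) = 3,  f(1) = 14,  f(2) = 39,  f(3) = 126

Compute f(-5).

First differences: -65, -3, 11, 25, 87. Second differences: 62, 14, 14, 62. Third differences: -48, 0, 48. Fourth differences: 48, 48.
Level-4 differences are constant, so f has degree 4.
Fitting a degree-4 polynomial gives f(m) = 2m^4 - 4m³ + 5m² + 8m + 3.
Then f(-5) = 1838.

1838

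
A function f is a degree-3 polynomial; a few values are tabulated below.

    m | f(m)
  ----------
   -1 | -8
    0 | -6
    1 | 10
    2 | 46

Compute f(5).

Write f(m) = am³ + bm² + cm + d; the 4 given values yield a linear system in the 4 coefficients.
Solving, f(m) = m³ + 7m² + 8m - 6.
Then f(5) = 334.

334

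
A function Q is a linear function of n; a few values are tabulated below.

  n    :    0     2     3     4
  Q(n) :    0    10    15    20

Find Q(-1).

-5

Write Q(n) = an + b; the 4 given values yield a linear system in the 2 coefficients.
Solving, Q(n) = 5n.
Then Q(-1) = -5.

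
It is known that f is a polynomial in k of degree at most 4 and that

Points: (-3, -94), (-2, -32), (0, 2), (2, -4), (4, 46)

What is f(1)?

-2

Write f(k) = ak^4 + bk³ + ck² + dk + e; the 5 given values yield a linear system in the 5 coefficients.
Solving, the leading coefficient vanishes, and f(k) = 2k³ - 5k² - k + 2.
Then f(1) = -2.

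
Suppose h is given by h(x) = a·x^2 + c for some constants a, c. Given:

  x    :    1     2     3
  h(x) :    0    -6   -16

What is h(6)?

-70

From h(1) = 0 and h(2) = -6: 1a + c = 0 and 4a + c = -6.
Subtracting: 3a = -6, so a = -2; then c = 0 − (-2)·1 = 2.
So h(x) = -2x² + 2, and h(6) = -70.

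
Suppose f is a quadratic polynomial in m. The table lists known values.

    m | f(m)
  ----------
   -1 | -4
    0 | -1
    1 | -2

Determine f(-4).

-37

Write f(m) = am² + bm + c; the 3 given values yield a linear system in the 3 coefficients.
Solving, f(m) = -2m² + m - 1.
Then f(-4) = -37.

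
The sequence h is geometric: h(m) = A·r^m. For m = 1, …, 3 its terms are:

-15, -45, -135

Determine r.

Consecutive ratio: -45/(-15) = 3, and -135/(-45) = 3, so r = 3.
Then A·3^1 = -15 gives A = -5, and h(m) = -5·3^m.

3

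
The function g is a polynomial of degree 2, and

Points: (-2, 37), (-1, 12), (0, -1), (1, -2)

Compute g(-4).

Write g(x) = ax² + bx + c; the 4 given values yield a linear system in the 3 coefficients.
Solving, g(x) = 6x² - 7x - 1.
Then g(-4) = 123.

123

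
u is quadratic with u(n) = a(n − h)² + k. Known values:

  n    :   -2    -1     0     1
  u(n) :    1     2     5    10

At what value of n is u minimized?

-2

First differences 1, 3, 5; second difference 2 = 2a, so a = 1.
Expanding, the n-coefficient is −2ah = -2h; matching it to the data gives h = -2, and then k = 1.
So u(n) = 1(n + 2)² + 1.
Hence h = -2.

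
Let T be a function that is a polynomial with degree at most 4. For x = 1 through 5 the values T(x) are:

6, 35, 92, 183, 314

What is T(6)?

First differences: 29, 57, 91, 131. Second differences: 28, 34, 40. Third differences: 6, 6.
Level-3 differences are constant, so T has degree 3.
Extending the table by one column gives the next first difference 177, so T(6) = 314 + 177 = 491.

491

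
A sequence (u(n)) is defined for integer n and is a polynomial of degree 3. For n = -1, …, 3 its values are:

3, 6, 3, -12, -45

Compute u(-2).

0

Write u(n) = an³ + bn² + cn + d; the 5 given values yield a linear system in the 4 coefficients.
Solving, u(n) = -n³ - 3n² + n + 6.
Then u(-2) = 0.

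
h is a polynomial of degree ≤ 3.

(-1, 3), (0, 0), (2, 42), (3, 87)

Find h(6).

Write h(m) = am³ + bm² + cm + d; the 4 given values yield a linear system in the 4 coefficients.
Solving, the leading coefficient vanishes, and h(m) = 8m² + 5m.
Then h(6) = 318.

318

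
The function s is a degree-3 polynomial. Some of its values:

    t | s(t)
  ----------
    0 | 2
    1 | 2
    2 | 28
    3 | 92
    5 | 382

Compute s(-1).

16

Write s(t) = at³ + bt² + ct + d; the 5 given values yield a linear system in the 4 coefficients.
Solving, s(t) = 2t³ + 7t² - 9t + 2.
Then s(-1) = 16.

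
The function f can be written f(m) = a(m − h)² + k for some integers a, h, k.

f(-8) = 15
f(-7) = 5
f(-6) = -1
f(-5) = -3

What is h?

First differences -10, -6, -2; second difference 4 = 2a, so a = 2.
Expanding, the m-coefficient is −2ah = -4h; matching it to the data gives h = -5, and then k = -3.
So f(m) = 2(m + 5)² − 3.
Hence h = -5.

-5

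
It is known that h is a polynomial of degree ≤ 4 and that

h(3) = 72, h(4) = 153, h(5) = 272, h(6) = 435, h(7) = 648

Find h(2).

23

First differences: 81, 119, 163, 213. Second differences: 38, 44, 50. Third differences: 6, 6.
Level-3 differences are constant, so h has degree 3.
Fitting a degree-3 polynomial gives h(t) = t³ + 7t² - 5t - 3.
Then h(2) = 23.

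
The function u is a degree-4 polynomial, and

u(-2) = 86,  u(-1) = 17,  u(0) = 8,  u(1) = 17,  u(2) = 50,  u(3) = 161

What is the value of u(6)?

2222

First differences: -69, -9, 9, 33, 111. Second differences: 60, 18, 24, 78. Third differences: -42, 6, 54. Fourth differences: 48, 48.
Level-4 differences are constant, so u has degree 4.
Fitting a degree-4 polynomial gives u(m) = 2m^4 - 3m³ + 7m² + 3m + 8.
Then u(6) = 2222.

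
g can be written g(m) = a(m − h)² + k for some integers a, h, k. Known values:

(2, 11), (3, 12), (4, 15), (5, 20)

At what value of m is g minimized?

2

First differences 1, 3, 5; second difference 2 = 2a, so a = 1.
Expanding, the m-coefficient is −2ah = -2h; matching it to the data gives h = 2, and then k = 11.
So g(m) = 1(m − 2)² + 11.
Hence h = 2.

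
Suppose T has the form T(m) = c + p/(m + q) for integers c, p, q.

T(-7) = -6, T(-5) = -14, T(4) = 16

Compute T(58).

7

(T(m) − c)(m + q) = p for each data point; the three points give a linear system in c and q, then p follows.
Solving: c = 6, q = 2, p = 60, so T(m) = 6 + 60/(m + 2).
Then T(58) = 6 + 60/60 = 7.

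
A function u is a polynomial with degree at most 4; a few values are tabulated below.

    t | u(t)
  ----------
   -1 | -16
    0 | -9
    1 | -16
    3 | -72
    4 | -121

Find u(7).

Write u(t) = at^4 + bt³ + ct² + dt + e; the 5 given values yield a linear system in the 5 coefficients.
Solving, the top 2 coefficients vanish, and u(t) = -7t² - 9.
Then u(7) = -352.

-352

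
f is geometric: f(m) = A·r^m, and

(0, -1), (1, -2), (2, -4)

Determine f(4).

Consecutive ratio: -2/(-1) = 2, and -4/(-2) = 2, so r = 2.
Then A·2^0 = -1 gives A = -1, and f(m) = -1·2^m.
f(4) = -1·2^4 = -16.

-16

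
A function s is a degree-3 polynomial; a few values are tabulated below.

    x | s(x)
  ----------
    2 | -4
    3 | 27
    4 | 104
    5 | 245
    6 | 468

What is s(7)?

Write s(x) = ax³ + bx² + cx + d; the 5 given values yield a linear system in the 4 coefficients.
Solving, s(x) = 3x³ - 4x² - 6x.
Then s(7) = 791.

791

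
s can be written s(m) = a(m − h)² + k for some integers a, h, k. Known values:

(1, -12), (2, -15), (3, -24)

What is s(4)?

-39

First differences -3, -9; second difference -6 = 2a, so a = -3.
Expanding, the m-coefficient is −2ah = 6h; matching it to the data gives h = 1, and then k = -12.
So s(m) = -3(m − 1)² − 12.
s(4) = -3·3² − 12 = -39.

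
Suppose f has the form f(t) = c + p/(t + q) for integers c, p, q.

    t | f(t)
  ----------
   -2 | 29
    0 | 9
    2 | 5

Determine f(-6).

(f(t) − c)(t + q) = p for each data point; the three points give a linear system in c and q, then p follows.
Solving: c = -1, q = 3, p = 30, so f(t) = -1 + 30/(t + 3).
Then f(-6) = -1 + 30/(-3) = -11.

-11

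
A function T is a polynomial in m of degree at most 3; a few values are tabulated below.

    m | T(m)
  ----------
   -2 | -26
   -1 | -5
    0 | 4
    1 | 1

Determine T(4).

-80

First differences: 21, 9, -3. Second differences: -12, -12.
Level-2 differences are constant, so T has degree 2.
Fitting a degree-2 polynomial gives T(m) = -6m² + 3m + 4.
Then T(4) = -80.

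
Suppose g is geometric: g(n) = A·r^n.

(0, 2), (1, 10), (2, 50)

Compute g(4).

Consecutive ratio: 10/2 = 5, and 50/10 = 5, so r = 5.
Then A·5^0 = 2 gives A = 2, and g(n) = 2·5^n.
g(4) = 2·5^4 = 1250.

1250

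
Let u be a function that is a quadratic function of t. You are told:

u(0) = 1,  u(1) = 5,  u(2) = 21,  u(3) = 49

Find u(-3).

61

First differences: 4, 16, 28. Second differences: 12, 12.
Level-2 differences are constant, so u has degree 2.
Fitting a degree-2 polynomial gives u(t) = 6t² - 2t + 1.
Then u(-3) = 61.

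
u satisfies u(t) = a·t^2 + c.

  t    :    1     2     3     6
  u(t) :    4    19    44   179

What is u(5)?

124

From u(1) = 4 and u(2) = 19: 1a + c = 4 and 4a + c = 19.
Subtracting: 3a = 15, so a = 5; then c = 4 − 5·1 = -1.
So u(t) = 5t² − 1, and u(5) = 124.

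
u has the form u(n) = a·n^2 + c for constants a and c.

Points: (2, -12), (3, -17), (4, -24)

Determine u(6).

From u(2) = -12 and u(3) = -17: 4a + c = -12 and 9a + c = -17.
Subtracting: 5a = -5, so a = -1; then c = -12 − (-1)·4 = -8.
So u(n) = -1n² − 8, and u(6) = -44.

-44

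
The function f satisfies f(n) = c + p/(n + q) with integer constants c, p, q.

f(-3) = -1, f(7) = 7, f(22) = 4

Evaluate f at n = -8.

(f(n) − c)(n + q) = p for each data point; the three points give a linear system in c and q, then p follows.
Solving: c = 3, q = -2, p = 20, so f(n) = 3 + 20/(n − 2).
Then f(-8) = 3 + 20/(-10) = 1.

1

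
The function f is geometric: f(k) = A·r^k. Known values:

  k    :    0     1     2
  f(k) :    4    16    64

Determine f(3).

256

Consecutive ratio: 16/4 = 4, and 64/16 = 4, so r = 4.
Then A·4^0 = 4 gives A = 4, and f(k) = 4·4^k.
f(3) = 4·4^3 = 256.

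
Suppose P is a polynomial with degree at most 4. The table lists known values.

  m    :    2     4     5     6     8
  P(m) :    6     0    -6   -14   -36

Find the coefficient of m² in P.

Write P(m) = am^4 + bm³ + cm² + dm + e; the 5 given values yield a linear system in the 5 coefficients.
Solving, the top 2 coefficients vanish, and P(m) = -m² + 3m + 4.
The coefficient of m² is -1.

-1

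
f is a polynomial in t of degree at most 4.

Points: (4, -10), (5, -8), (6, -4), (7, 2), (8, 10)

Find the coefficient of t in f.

Write f(t) = at^4 + bt³ + ct² + dt + e; the 5 given values yield a linear system in the 5 coefficients.
Solving, the top 2 coefficients vanish, and f(t) = t² - 7t + 2.
The coefficient of t is -7.

-7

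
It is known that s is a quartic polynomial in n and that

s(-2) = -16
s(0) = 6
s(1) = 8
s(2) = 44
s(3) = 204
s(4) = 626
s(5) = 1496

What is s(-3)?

24

Write s(n) = an^4 + bn³ + cn² + dn + e; the 7 given values yield a linear system in the 5 coefficients.
Solving, s(n) = 2n^4 + 3n³ - 6n² + 3n + 6.
Then s(-3) = 24.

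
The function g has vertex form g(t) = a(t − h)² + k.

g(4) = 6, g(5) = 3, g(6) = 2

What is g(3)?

First differences -3, -1; second difference 2 = 2a, so a = 1.
Expanding, the t-coefficient is −2ah = -2h; matching it to the data gives h = 6, and then k = 2.
So g(t) = 1(t − 6)² + 2.
g(3) = 1·(-3)² + 2 = 11.

11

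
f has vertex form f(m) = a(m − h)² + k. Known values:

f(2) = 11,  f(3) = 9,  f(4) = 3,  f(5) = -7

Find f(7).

First differences -2, -6, -10; second difference -4 = 2a, so a = -2.
Expanding, the m-coefficient is −2ah = 4h; matching it to the data gives h = 2, and then k = 11.
So f(m) = -2(m − 2)² + 11.
f(7) = -2·5² + 11 = -39.

-39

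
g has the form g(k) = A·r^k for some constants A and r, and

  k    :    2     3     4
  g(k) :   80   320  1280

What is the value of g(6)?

20480

Consecutive ratio: 320/80 = 4, and 1280/320 = 4, so r = 4.
Then A·4^2 = 80 gives A = 5, and g(k) = 5·4^k.
g(6) = 5·4^6 = 20480.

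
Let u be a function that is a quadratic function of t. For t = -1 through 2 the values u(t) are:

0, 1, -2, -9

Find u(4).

-35

First differences: 1, -3, -7. Second differences: -4, -4.
Level-2 differences are constant, so u has degree 2.
Fitting a degree-2 polynomial gives u(t) = -2t² - t + 1.
Then u(4) = -35.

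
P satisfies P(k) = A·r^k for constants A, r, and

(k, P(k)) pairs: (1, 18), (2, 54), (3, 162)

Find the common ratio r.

Consecutive ratio: 54/18 = 3, and 162/54 = 3, so r = 3.
Then A·3^1 = 18 gives A = 6, and P(k) = 6·3^k.

3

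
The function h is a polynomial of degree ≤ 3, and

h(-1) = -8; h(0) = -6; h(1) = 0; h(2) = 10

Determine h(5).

64

First differences: 2, 6, 10. Second differences: 4, 4.
Level-2 differences are constant, so h has degree 2.
Fitting a degree-2 polynomial gives h(k) = 2k² + 4k - 6.
Then h(5) = 64.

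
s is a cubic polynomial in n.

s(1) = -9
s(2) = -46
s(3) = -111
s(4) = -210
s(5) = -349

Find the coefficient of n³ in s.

First differences: -37, -65, -99, -139. Second differences: -28, -34, -40. Third differences: -6, -6.
Level-3 differences are constant, so s has degree 3.
Fitting a degree-3 polynomial gives s(n) = -n³ - 8n² - 6n + 6.
The coefficient of n³ is -1.

-1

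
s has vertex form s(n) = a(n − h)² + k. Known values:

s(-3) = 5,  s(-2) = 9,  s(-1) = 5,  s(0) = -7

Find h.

-2

First differences 4, -4, -12; second difference -8 = 2a, so a = -4.
Expanding, the n-coefficient is −2ah = 8h; matching it to the data gives h = -2, and then k = 9.
So s(n) = -4(n + 2)² + 9.
Hence h = -2.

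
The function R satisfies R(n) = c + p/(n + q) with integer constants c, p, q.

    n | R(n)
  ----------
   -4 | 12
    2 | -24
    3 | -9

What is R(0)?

(R(n) − c)(n + q) = p for each data point; the three points give a linear system in c and q, then p follows.
Solving: c = 6, q = -1, p = -30, so R(n) = 6 − 30/(n − 1).
Then R(0) = 6 − 30/(-1) = 36.

36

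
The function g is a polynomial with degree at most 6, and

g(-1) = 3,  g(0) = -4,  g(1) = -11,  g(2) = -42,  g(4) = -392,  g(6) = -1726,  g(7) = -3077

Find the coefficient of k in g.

Write g(k) = ak^6 + bk^5 + ck^4 + dk³ + ek² + pk + q; the 7 given values yield a linear system in the 7 coefficients.
Solving, the top 2 coefficients vanish, and g(k) = -k^4 - 2k³ + k² - 5k - 4.
The coefficient of k is -5.

-5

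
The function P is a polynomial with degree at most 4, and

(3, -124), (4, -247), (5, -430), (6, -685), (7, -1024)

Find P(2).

First differences: -123, -183, -255, -339. Second differences: -60, -72, -84. Third differences: -12, -12.
Level-3 differences are constant, so P has degree 3.
Fitting a degree-3 polynomial gives P(k) = -2k³ - 6k² - 7k + 5.
Then P(2) = -49.

-49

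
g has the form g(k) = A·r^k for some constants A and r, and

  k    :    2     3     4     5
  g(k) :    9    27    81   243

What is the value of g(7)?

Consecutive ratio: 27/9 = 3, and 81/27 = 3, so r = 3.
Then A·3^2 = 9 gives A = 1, and g(k) = 1·3^k.
g(7) = 1·3^7 = 2187.

2187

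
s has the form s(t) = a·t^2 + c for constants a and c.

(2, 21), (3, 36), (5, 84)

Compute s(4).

57

From s(2) = 21 and s(3) = 36: 4a + c = 21 and 9a + c = 36.
Subtracting: 5a = 15, so a = 3; then c = 21 − 3·4 = 9.
So s(t) = 3t² + 9, and s(4) = 57.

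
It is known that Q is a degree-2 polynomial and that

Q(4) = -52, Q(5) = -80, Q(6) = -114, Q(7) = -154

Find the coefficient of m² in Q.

First differences: -28, -34, -40. Second differences: -6, -6.
Level-2 differences are constant, so Q has degree 2.
Fitting a degree-2 polynomial gives Q(m) = -3m² - m.
The coefficient of m² is -3.

-3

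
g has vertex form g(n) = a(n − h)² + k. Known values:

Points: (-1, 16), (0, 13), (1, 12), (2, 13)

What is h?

1

First differences -3, -1, 1; second difference 2 = 2a, so a = 1.
Expanding, the n-coefficient is −2ah = -2h; matching it to the data gives h = 1, and then k = 12.
So g(n) = 1(n − 1)² + 12.
Hence h = 1.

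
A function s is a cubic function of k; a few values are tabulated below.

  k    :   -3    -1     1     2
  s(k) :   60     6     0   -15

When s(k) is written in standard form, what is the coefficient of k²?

0

Write s(k) = ak³ + bk² + ck + d; the 4 given values yield a linear system in the 4 coefficients.
Solving, s(k) = -2k³ - k + 3.
The coefficient of k² is 0.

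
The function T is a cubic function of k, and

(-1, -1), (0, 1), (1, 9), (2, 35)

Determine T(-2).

-9

Write T(k) = ak³ + bk² + ck + d; the 4 given values yield a linear system in the 4 coefficients.
Solving, T(k) = 2k³ + 3k² + 3k + 1.
Then T(-2) = -9.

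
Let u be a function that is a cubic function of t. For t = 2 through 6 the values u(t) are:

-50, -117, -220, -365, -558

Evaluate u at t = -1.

First differences: -67, -103, -145, -193. Second differences: -36, -42, -48. Third differences: -6, -6.
Level-3 differences are constant, so u has degree 3.
Fitting a degree-3 polynomial gives u(t) = -t³ - 9t² - 3t.
Then u(-1) = -5.

-5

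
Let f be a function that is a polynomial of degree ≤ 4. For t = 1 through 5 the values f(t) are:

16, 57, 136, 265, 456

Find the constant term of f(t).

First differences: 41, 79, 129, 191. Second differences: 38, 50, 62. Third differences: 12, 12.
Level-3 differences are constant, so f has degree 3.
Fitting a degree-3 polynomial gives f(t) = 2t³ + 7t² + 6t + 1.
The constant term is f(0) = 1.

1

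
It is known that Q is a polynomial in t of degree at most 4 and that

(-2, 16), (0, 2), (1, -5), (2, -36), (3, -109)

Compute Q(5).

Write Q(t) = at^4 + bt³ + ct² + dt + e; the 5 given values yield a linear system in the 5 coefficients.
Solving, the leading coefficient vanishes, and Q(t) = -3t³ - 3t² - t + 2.
Then Q(5) = -453.

-453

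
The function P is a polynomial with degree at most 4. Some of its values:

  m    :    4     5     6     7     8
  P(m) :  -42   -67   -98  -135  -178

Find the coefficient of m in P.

2

First differences: -25, -31, -37, -43. Second differences: -6, -6, -6.
Level-2 differences are constant, so P has degree 2.
Fitting a degree-2 polynomial gives P(m) = -3m² + 2m - 2.
The coefficient of m is 2.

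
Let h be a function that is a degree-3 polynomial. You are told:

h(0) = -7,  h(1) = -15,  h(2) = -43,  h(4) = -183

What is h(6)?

Write h(k) = ak³ + bk² + ck + d; the 4 given values yield a linear system in the 4 coefficients.
Solving, h(k) = -k³ - 7k² - 7.
Then h(6) = -475.

-475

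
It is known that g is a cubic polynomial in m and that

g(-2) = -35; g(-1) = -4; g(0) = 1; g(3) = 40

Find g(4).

Write g(m) = am³ + bm² + cm + d; the 4 given values yield a linear system in the 4 coefficients.
Solving, g(m) = 3m³ - 4m² - 2m + 1.
Then g(4) = 121.

121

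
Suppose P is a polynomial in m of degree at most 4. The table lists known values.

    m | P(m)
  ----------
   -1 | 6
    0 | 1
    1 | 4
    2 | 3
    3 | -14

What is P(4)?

-59

First differences: -5, 3, -1, -17. Second differences: 8, -4, -16. Third differences: -12, -12.
Level-3 differences are constant, so P has degree 3.
Fitting a degree-3 polynomial gives P(m) = -2m³ + 4m² + m + 1.
Then P(4) = -59.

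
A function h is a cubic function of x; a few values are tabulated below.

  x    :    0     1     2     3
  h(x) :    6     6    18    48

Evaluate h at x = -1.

12

Write h(x) = ax³ + bx² + cx + d; the 4 given values yield a linear system in the 4 coefficients.
Solving, h(x) = x³ + 3x² - 4x + 6.
Then h(-1) = 12.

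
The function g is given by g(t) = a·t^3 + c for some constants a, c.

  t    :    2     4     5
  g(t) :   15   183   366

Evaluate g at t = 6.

639

From g(2) = 15 and g(4) = 183: 8a + c = 15 and 64a + c = 183.
Subtracting: 56a = 168, so a = 3; then c = 15 − 3·8 = -9.
So g(t) = 3t³ − 9, and g(6) = 639.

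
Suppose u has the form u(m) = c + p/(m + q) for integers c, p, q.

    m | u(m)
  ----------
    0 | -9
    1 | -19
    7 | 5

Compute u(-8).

-1

(u(m) − c)(m + q) = p for each data point; the three points give a linear system in c and q, then p follows.
Solving: c = 1, q = -2, p = 20, so u(m) = 1 + 20/(m − 2).
Then u(-8) = 1 + 20/(-10) = -1.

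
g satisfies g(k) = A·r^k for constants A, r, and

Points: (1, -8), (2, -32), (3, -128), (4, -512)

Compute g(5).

-2048

Consecutive ratio: -32/(-8) = 4, and -128/(-32) = 4, so r = 4.
Then A·4^1 = -8 gives A = -2, and g(k) = -2·4^k.
g(5) = -2·4^5 = -2048.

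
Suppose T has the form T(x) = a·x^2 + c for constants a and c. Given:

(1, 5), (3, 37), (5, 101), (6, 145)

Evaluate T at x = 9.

325

From T(1) = 5 and T(3) = 37: 1a + c = 5 and 9a + c = 37.
Subtracting: 8a = 32, so a = 4; then c = 5 − 4·1 = 1.
So T(x) = 4x² + 1, and T(9) = 325.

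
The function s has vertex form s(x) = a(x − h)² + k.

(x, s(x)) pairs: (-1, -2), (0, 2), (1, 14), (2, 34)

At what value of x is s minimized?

First differences 4, 12, 20; second difference 8 = 2a, so a = 4.
Expanding, the x-coefficient is −2ah = -8h; matching it to the data gives h = -1, and then k = -2.
So s(x) = 4(x + 1)² − 2.
Hence h = -1.

-1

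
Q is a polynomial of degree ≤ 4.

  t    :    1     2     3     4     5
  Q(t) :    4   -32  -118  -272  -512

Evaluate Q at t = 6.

-856

Write Q(t) = at^4 + bt³ + ct² + dt + e; the 5 given values yield a linear system in the 5 coefficients.
Solving, the leading coefficient vanishes, and Q(t) = -3t³ - 7t² + 6t + 8.
Then Q(6) = -856.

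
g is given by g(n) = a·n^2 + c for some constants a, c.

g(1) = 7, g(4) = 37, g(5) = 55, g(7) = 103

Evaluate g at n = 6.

77

From g(1) = 7 and g(4) = 37: 1a + c = 7 and 16a + c = 37.
Subtracting: 15a = 30, so a = 2; then c = 7 − 2·1 = 5.
So g(n) = 2n² + 5, and g(6) = 77.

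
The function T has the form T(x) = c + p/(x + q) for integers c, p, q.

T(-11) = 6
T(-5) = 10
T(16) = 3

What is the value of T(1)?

-2

(T(x) − c)(x + q) = p for each data point; the three points give a linear system in c and q, then p follows.
Solving: c = 4, q = 2, p = -18, so T(x) = 4 − 18/(x + 2).
Then T(1) = 4 − 18/3 = -2.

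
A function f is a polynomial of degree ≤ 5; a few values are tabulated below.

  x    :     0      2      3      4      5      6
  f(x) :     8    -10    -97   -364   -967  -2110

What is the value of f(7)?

-4045

Write f(x) = ax^5 + bx^4 + cx³ + dx² + ex + p; the 6 given values yield a linear system in the 6 coefficients.
Solving, the leading coefficient vanishes, and f(x) = -2x^4 + 2x³ + 2x² - 5x + 8.
Then f(7) = -4045.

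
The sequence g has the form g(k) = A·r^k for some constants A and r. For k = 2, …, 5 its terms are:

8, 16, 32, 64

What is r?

2

Consecutive ratio: 16/8 = 2, and 32/16 = 2, so r = 2.
Then A·2^2 = 8 gives A = 2, and g(k) = 2·2^k.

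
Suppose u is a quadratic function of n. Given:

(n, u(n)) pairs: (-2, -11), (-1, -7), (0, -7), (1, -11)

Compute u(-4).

First differences: 4, 0, -4. Second differences: -4, -4.
Level-2 differences are constant, so u has degree 2.
Fitting a degree-2 polynomial gives u(n) = -2n² - 2n - 7.
Then u(-4) = -31.

-31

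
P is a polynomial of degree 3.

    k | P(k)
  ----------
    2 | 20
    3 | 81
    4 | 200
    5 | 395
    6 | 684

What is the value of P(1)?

-1

First differences: 61, 119, 195, 289. Second differences: 58, 76, 94. Third differences: 18, 18.
Level-3 differences are constant, so P has degree 3.
Fitting a degree-3 polynomial gives P(k) = 3k³ + 2k² - 6k.
Then P(1) = -1.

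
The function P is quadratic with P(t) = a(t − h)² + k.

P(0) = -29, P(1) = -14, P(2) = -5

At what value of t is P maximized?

First differences 15, 9; second difference -6 = 2a, so a = -3.
Expanding, the t-coefficient is −2ah = 6h; matching it to the data gives h = 3, and then k = -2.
So P(t) = -3(t − 3)² − 2.
Hence h = 3.

3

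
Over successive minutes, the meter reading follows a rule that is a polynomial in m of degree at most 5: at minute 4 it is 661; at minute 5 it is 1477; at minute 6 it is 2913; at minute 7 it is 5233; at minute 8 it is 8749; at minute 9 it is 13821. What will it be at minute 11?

Write the value at m as P(m).
First differences: 816, 1436, 2320, 3516, 5072. Second differences: 620, 884, 1196, 1556. Third differences: 264, 312, 360. Fourth differences: 48, 48.
Level-4 differences are constant, so P has degree 4.
Fitting a degree-4 polynomial gives P(m) = 2m^4 + 8m² + 6m - 3.
Then P(11) = 30313.

30313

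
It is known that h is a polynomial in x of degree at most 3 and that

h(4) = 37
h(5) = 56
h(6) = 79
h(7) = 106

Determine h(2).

11

First differences: 19, 23, 27. Second differences: 4, 4.
Level-2 differences are constant, so h has degree 2.
Fitting a degree-2 polynomial gives h(x) = 2x² + x + 1.
Then h(2) = 11.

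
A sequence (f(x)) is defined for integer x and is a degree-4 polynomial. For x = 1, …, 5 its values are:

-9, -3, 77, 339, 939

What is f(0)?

-1

Write f(x) = ax^4 + bx³ + cx² + dx + e; the 5 given values yield a linear system in the 5 coefficients.
Solving, f(x) = 2x^4 - 2x³ - x² - 7x - 1.
The constant term is f(0) = -1.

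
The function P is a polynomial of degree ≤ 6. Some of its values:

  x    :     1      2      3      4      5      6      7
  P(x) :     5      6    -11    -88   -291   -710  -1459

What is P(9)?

First differences: 1, -17, -77, -203, -419, -749. Second differences: -18, -60, -126, -216, -330. Third differences: -42, -66, -90, -114. Fourth differences: -24, -24, -24.
Level-4 differences are constant, so P has degree 4.
Fitting a degree-4 polynomial gives P(x) = -x^4 + 3x³ - 2x² + x + 4.
Then P(9) = -4523.

-4523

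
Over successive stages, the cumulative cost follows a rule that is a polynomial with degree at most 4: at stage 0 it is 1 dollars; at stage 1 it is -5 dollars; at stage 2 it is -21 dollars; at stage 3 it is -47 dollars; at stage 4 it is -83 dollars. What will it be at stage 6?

Write the value at n as T(n).
First differences: -6, -16, -26, -36. Second differences: -10, -10, -10.
Level-2 differences are constant, so T has degree 2.
Fitting a degree-2 polynomial gives T(n) = -5n² - n + 1.
Then T(6) = -185.

-185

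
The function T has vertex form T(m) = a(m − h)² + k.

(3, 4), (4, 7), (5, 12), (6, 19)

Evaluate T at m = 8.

39

First differences 3, 5, 7; second difference 2 = 2a, so a = 1.
Expanding, the m-coefficient is −2ah = -2h; matching it to the data gives h = 2, and then k = 3.
So T(m) = 1(m − 2)² + 3.
T(8) = 1·6² + 3 = 39.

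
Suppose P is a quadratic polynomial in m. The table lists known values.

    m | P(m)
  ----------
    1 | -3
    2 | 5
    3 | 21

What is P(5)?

Write P(m) = am² + bm + c; the 3 given values yield a linear system in the 3 coefficients.
Solving, P(m) = 4m² - 4m - 3.
Then P(5) = 77.

77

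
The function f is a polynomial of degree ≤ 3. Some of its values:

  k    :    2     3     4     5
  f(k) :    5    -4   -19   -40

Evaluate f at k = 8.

-139

First differences: -9, -15, -21. Second differences: -6, -6.
Level-2 differences are constant, so f has degree 2.
Fitting a degree-2 polynomial gives f(k) = -3k² + 6k + 5.
Then f(8) = -139.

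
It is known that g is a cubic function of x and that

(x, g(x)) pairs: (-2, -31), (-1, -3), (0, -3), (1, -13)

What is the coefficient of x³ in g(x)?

3

Write g(x) = ax³ + bx² + cx + d; the 4 given values yield a linear system in the 4 coefficients.
Solving, g(x) = 3x³ - 5x² - 8x - 3.
The coefficient of x³ is 3.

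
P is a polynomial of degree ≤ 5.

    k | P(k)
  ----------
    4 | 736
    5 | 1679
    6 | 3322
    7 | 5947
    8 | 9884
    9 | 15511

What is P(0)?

4

First differences: 943, 1643, 2625, 3937, 5627. Second differences: 700, 982, 1312, 1690. Third differences: 282, 330, 378. Fourth differences: 48, 48.
Level-4 differences are constant, so P has degree 4.
Fitting a degree-4 polynomial gives P(k) = 2k^4 + 3k³ + 3k² - 5k + 4.
The constant term is P(0) = 4.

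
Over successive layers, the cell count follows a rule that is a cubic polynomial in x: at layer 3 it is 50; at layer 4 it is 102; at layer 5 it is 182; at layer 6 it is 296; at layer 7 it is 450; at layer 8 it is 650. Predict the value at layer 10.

1212

Write the value at x as u(x).
Write u(x) = ax³ + bx² + cx + d; the 6 given values yield a linear system in the 4 coefficients.
Solving, u(x) = x³ + 2x² + x + 2.
Then u(10) = 1212.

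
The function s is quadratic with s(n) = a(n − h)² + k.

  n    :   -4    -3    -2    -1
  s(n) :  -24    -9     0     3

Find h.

First differences 15, 9, 3; second difference -6 = 2a, so a = -3.
Expanding, the n-coefficient is −2ah = 6h; matching it to the data gives h = -1, and then k = 3.
So s(n) = -3(n + 1)² + 3.
Hence h = -1.

-1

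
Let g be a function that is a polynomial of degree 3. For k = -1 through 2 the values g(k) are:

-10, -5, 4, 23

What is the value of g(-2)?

-17

Write g(k) = ak³ + bk² + ck + d; the 4 given values yield a linear system in the 4 coefficients.
Solving, g(k) = k³ + 2k² + 6k - 5.
Then g(-2) = -17.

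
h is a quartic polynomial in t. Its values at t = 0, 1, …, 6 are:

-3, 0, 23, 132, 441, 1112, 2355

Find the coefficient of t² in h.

-1

Write h(t) = at^4 + bt³ + ct² + dt + e; the 7 given values yield a linear system in the 5 coefficients.
Solving, h(t) = 2t^4 - t³ - t² + 3t - 3.
The coefficient of t² is -1.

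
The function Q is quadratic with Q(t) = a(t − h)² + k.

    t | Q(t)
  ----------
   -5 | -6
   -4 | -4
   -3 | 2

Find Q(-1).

26

First differences 2, 6; second difference 4 = 2a, so a = 2.
Expanding, the t-coefficient is −2ah = -4h; matching it to the data gives h = -5, and then k = -6.
So Q(t) = 2(t + 5)² − 6.
Q(-1) = 2·4² − 6 = 26.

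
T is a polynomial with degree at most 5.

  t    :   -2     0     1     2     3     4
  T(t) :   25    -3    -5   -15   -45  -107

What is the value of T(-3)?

Write T(t) = at^5 + bt^4 + ct³ + dt² + et + p; the 6 given values yield a linear system in the 6 coefficients.
Solving, the top 2 coefficients vanish, and T(t) = -2t³ + 2t² - 2t - 3.
Then T(-3) = 75.

75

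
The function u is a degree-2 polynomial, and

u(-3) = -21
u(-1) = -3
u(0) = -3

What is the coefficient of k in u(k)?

-3

Write u(k) = ak² + bk + c; the 3 given values yield a linear system in the 3 coefficients.
Solving, u(k) = -3k² - 3k - 3.
The coefficient of k is -3.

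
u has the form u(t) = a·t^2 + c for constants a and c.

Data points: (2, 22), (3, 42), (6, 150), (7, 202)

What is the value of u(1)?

From u(2) = 22 and u(3) = 42: 4a + c = 22 and 9a + c = 42.
Subtracting: 5a = 20, so a = 4; then c = 22 − 4·4 = 6.
So u(t) = 4t² + 6, and u(1) = 10.

10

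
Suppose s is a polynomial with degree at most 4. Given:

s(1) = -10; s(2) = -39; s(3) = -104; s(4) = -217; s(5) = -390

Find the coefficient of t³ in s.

-2

Write s(t) = at^4 + bt³ + ct² + dt + e; the 5 given values yield a linear system in the 5 coefficients.
Solving, the leading coefficient vanishes, and s(t) = -2t³ - 6t² + 3t - 5.
The coefficient of t³ is -2.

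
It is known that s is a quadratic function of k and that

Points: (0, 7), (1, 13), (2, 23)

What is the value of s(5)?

Write s(k) = ak² + bk + c; the 3 given values yield a linear system in the 3 coefficients.
Solving, s(k) = 2k² + 4k + 7.
Then s(5) = 77.

77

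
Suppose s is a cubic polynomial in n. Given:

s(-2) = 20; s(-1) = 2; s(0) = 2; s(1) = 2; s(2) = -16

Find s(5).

First differences: -18, 0, 0, -18. Second differences: 18, 0, -18. Third differences: -18, -18.
Level-3 differences are constant, so s has degree 3.
Fitting a degree-3 polynomial gives s(n) = -3n³ + 3n + 2.
Then s(5) = -358.

-358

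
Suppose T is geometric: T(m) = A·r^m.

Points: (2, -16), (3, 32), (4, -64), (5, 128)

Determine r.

-2

Consecutive ratio: 32/(-16) = -2, and -64/32 = -2, so r = -2.
Then A·(-2)^2 = -16 gives A = -4, and T(m) = -4·(-2)^m.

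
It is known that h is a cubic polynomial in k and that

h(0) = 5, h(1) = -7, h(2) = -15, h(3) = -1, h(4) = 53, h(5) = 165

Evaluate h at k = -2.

First differences: -12, -8, 14, 54, 112. Second differences: 4, 22, 40, 58. Third differences: 18, 18, 18.
Level-3 differences are constant, so h has degree 3.
Fitting a degree-3 polynomial gives h(k) = 3k³ - 7k² - 8k + 5.
Then h(-2) = -31.

-31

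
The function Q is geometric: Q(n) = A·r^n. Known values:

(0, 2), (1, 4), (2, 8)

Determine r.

Consecutive ratio: 4/2 = 2, and 8/4 = 2, so r = 2.
Then A·2^0 = 2 gives A = 2, and Q(n) = 2·2^n.

2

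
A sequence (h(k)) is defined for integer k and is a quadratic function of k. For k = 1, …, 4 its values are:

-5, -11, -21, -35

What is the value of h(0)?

-3

First differences: -6, -10, -14. Second differences: -4, -4.
Level-2 differences are constant, so h has degree 2.
Fitting a degree-2 polynomial gives h(k) = -2k² - 3.
Then h(0) = -3.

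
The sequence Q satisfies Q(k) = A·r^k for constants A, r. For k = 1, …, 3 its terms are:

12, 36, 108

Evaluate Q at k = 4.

324

Consecutive ratio: 36/12 = 3, and 108/36 = 3, so r = 3.
Then A·3^1 = 12 gives A = 4, and Q(k) = 4·3^k.
Q(4) = 4·3^4 = 324.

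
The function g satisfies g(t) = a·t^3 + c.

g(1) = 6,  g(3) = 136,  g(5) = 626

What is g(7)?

From g(1) = 6 and g(3) = 136: 1a + c = 6 and 27a + c = 136.
Subtracting: 26a = 130, so a = 5; then c = 6 − 5·1 = 1.
So g(t) = 5t³ + 1, and g(7) = 1716.

1716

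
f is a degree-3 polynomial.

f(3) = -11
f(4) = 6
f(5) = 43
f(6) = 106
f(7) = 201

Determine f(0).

-2

Write f(k) = ak³ + bk² + ck + d; the 5 given values yield a linear system in the 4 coefficients.
Solving, f(k) = k³ - 2k² - 6k - 2.
Then f(0) = -2.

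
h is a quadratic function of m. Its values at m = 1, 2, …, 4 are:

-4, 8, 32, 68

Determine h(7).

First differences: 12, 24, 36. Second differences: 12, 12.
Level-2 differences are constant, so h has degree 2.
Fitting a degree-2 polynomial gives h(m) = 6m² - 6m - 4.
Then h(7) = 248.

248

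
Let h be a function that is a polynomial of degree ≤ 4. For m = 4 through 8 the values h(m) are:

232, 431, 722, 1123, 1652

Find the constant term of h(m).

Write h(m) = am^4 + bm³ + cm² + dm + e; the 5 given values yield a linear system in the 5 coefficients.
Solving, the leading coefficient vanishes, and h(m) = 3m³ + m² + 7m - 4.
The constant term is h(0) = -4.

-4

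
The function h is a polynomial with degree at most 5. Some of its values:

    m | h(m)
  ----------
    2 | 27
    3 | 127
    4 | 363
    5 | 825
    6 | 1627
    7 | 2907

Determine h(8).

Write h(m) = am^5 + bm^4 + cm³ + dm² + em + p; the 6 given values yield a linear system in the 6 coefficients.
Solving, the leading coefficient vanishes, and h(m) = m^4 + m³ + 4m² - 4m - 5.
Then h(8) = 4827.

4827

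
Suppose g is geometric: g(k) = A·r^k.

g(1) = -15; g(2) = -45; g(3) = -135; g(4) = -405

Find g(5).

Consecutive ratio: -45/(-15) = 3, and -135/(-45) = 3, so r = 3.
Then A·3^1 = -15 gives A = -5, and g(k) = -5·3^k.
g(5) = -5·3^5 = -1215.

-1215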